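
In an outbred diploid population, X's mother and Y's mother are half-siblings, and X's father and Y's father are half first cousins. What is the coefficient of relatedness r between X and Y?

Independent pedigree routes through distinct common ancestors add.
X and Y are related in two ways: half first cousins through their mothers (r = 1/16) and half second cousins through their fathers (r = 1/64).
r = 1/16 + 1/64 = 5/64 = 0.078125.

0.078125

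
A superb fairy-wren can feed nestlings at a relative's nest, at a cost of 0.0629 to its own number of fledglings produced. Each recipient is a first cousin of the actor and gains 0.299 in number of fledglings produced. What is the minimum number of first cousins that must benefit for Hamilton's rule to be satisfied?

2

r to a first cousin = 0.125 (first cousins share one grandparent pair — two paths of length 4: r = 2·(1/2)^4 = 1/8).
Hamilton's rule: n·r·B > C  ⇒  n > C/(r·B) = 0.0629/(0.125·0.299) = 1.683.
The smallest integer exceeding 1.683 is 2.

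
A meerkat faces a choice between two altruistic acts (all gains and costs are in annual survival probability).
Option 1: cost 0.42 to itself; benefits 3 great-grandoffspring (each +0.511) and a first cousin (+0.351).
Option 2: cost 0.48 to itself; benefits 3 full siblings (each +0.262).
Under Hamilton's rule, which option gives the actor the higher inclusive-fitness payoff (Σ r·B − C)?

Option 2

Option 1: r to a great-grandoffspring = 0.125.
Option 1: r to a first cousin = 0.125.
Option 1: Σ r·B − C = (3·0.125·0.511 + 1·0.125·0.351) − 0.42 = -0.1845.
Option 2: r to a full sibling = 0.5.
Option 2: Σ r·B − C = (3·0.5·0.262) − 0.48 = -0.087.
Option 2 has the higher net inclusive-fitness payoff.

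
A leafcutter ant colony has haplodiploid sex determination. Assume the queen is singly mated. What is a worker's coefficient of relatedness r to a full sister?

Haplodiploid full sisters inherit their father's entire haploid genome identically (contributing 1/2) and on average half of their mother's contribution (1/2 · 1/2 = 1/4); r = 1/2 + 1/4 = 3/4.

0.75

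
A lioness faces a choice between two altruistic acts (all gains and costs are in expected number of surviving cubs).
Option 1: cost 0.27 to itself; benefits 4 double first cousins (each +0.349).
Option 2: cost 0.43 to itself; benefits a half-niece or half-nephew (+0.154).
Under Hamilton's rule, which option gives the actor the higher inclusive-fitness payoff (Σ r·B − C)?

Option 1

Option 1: r to a double first cousin = 0.25.
Option 1: Σ r·B − C = (4·0.25·0.349) − 0.27 = 0.079.
Option 2: r to a half-niece or half-nephew = 0.125.
Option 2: Σ r·B − C = (1·0.125·0.154) − 0.43 = -0.41075.
Option 1 has the higher net inclusive-fitness payoff.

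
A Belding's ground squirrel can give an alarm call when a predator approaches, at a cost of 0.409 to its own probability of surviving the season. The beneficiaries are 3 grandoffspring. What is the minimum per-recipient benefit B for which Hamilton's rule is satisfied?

r to a grandoffspring = 1/4 (two parent–offspring links: r = (1/2)^2 = 1/4).
Hamilton's rule with n recipients of equal r: n·r·B > C, so B > C/(n·r) = 0.409/(3·0.25) = 0.5453.

0.5453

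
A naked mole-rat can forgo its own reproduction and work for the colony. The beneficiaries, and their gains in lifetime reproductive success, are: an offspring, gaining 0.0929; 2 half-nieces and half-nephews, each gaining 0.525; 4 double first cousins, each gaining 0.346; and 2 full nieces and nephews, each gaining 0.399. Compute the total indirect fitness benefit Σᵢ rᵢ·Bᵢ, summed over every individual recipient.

0.7232

r to an offspring = 1/2 (one parent–offspring link: r = (1/2)^1 = 1/2).
r to a half-niece or half-nephew = 1/8 (half-aunt/uncle↔niece/nephew: one path of length 3: r = (1/2)^3 = 1/8).
r to a double first cousin = 0.25 (double first cousins share both grandparent pairs — four paths of length 4: r = 4·(1/2)^4 = 1/4).
r to a full niece or nephew = 0.25 (full aunt/uncle↔niece/nephew: two paths of length 3 through the shared grandparent pair: r = 2·(1/2)^3 = 1/4).
Summing one r·B term per recipient: 1·0.5·0.0929 + 2·0.125·0.525 + 4·0.25·0.346 + 2·0.25·0.399 = 0.7232.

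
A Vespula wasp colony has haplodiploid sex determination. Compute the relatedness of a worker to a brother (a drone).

0.25

Her haploid brother carries none of their father's genes and a random half of their mother's genome; that half matches the maternal half of her own genome with probability 1/2: r = 1/2 · 1/2 = 1/4.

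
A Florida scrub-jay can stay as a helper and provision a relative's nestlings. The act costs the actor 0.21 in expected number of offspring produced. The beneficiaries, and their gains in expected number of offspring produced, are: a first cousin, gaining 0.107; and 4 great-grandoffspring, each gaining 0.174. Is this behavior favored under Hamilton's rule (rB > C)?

Hamilton's rule: the trait is favored when the sum of r·B over every recipient exceeds the actor's cost C.
r to a first cousin = 1/8 (first cousins share one grandparent pair — two paths of length 4: r = 2·(1/2)^4 = 1/8).
r to a great-grandoffspring = 0.125 (three parent–offspring links: r = (1/2)^3 = 1/8).
Summing one r·B term per recipient: 1·0.125·0.107 + 4·0.125·0.174 = 0.100375.
0.100375 < 0.21: the indirect benefit is less than the cost.

No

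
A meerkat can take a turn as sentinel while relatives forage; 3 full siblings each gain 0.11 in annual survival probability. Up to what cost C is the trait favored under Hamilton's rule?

0.165

r to a full sibling = 0.5 (full sibs share both parents — two paths of length 2: r = 2·(1/2)^2 = 1/2).
Hamilton's rule: n·r·B > C, so the trait is favored while C < n·r·B = 3·0.5·0.11 = 0.165.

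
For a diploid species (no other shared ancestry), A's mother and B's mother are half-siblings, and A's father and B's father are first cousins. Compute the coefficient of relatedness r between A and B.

Independent pedigree routes through distinct common ancestors add.
A and B are related in two ways: half first cousins through their mothers (r = 1/16) and second cousins through their fathers (r = 1/32).
r = 1/16 + 1/32 = 0.09375.

0.09375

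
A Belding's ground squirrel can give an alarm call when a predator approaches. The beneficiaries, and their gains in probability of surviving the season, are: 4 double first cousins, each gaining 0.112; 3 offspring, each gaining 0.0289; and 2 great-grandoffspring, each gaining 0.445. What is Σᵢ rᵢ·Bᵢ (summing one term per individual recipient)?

r to a double first cousin = 0.25 (double first cousins share both grandparent pairs — four paths of length 4: r = 4·(1/2)^4 = 1/4).
r to an offspring = 1/2 (one parent–offspring link: r = (1/2)^1 = 1/2).
r to a great-grandoffspring = 1/8 (three parent–offspring links: r = (1/2)^3 = 1/8).
Summing one r·B term per recipient: 4·0.25·0.112 + 3·0.5·0.0289 + 2·0.125·0.445 = 0.2666.

0.2666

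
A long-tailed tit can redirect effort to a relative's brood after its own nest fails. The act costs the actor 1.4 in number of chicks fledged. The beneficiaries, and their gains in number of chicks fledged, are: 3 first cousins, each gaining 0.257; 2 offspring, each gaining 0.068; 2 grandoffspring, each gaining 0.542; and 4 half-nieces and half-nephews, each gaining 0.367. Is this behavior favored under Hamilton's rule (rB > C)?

Hamilton's rule: the trait is favored when the sum of r·B over every recipient exceeds the actor's cost C.
r to a first cousin = 1/8 (first cousins share one grandparent pair — two paths of length 4: r = 2·(1/2)^4 = 1/8).
r to an offspring = 1/2 (one parent–offspring link: r = (1/2)^1 = 1/2).
r to a grandoffspring = 0.25 (two parent–offspring links: r = (1/2)^2 = 1/4).
r to a half-niece or half-nephew = 1/8 (half-aunt/uncle↔niece/nephew: one path of length 3: r = (1/2)^3 = 1/8).
Summing one r·B term per recipient: 3·0.125·0.257 + 2·0.5·0.068 + 2·0.25·0.542 + 4·0.125·0.367 = 0.618875.
0.618875 < 1.4: the indirect benefit is less than the cost.

No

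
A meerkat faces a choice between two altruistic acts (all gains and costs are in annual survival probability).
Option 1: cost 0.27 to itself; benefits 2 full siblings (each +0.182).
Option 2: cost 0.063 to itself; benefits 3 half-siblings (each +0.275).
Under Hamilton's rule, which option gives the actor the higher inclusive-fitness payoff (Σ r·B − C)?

Option 1: r to a full sibling = 0.5.
Option 1: Σ r·B − C = (2·0.5·0.182) − 0.27 = -0.088.
Option 2: r to a half-sibling = 0.25.
Option 2: Σ r·B − C = (3·0.25·0.275) − 0.063 = 0.14325.
Option 2 has the higher net inclusive-fitness payoff.

Option 2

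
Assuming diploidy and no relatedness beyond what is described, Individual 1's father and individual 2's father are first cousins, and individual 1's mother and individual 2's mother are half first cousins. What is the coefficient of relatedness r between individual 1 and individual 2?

Relatedness sums over independent paths through distinct common ancestors.
Individual 1 and individual 2 are related in two ways: second cousins through their fathers (r = 1/32) and half second cousins through their mothers (r = 1/64).
r = 1/32 + 1/64 = 3/64 = 0.046875.

0.046875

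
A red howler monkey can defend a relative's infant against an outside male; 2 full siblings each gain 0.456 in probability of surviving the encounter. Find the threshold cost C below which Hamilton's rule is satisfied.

0.456

r to a full sibling = 0.5 (full sibs share both parents — two paths of length 2: r = 2·(1/2)^2 = 1/2).
Hamilton's rule: n·r·B > C, so the trait is favored while C < n·r·B = 2·0.5·0.456 = 0.456.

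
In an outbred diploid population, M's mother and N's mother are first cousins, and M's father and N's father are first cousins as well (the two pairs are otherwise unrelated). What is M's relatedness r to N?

With two independent routes of shared ancestry, r is the sum of the two contributions.
M and N are related in two ways: second cousins through their mothers (r = 1/32) and second cousins through their fathers (r = 1/32).
r = 1/32 + 1/32 = 1/16 = 0.0625.

0.0625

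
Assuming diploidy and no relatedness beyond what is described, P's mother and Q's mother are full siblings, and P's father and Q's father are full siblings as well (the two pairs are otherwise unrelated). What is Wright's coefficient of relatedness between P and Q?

0.25

Wright's path rule: contributions from independent ancestry routes add.
P and Q are related in two ways: first cousins through their mothers (r = 1/8) and first cousins through their fathers (r = 1/8) — i.e. double first cousins.
r = 1/8 + 1/8 = 0.25.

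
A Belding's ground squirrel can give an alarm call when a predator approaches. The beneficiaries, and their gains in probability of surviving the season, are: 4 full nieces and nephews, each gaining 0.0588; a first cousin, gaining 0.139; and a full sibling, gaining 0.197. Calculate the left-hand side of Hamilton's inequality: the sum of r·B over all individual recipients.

r to a full niece or nephew = 0.25 (full aunt/uncle↔niece/nephew: two paths of length 3 through the shared grandparent pair: r = 2·(1/2)^3 = 1/4).
r to a first cousin = 0.125 (first cousins share one grandparent pair — two paths of length 4: r = 2·(1/2)^4 = 1/8).
r to a full sibling = 0.5 (full sibs share both parents — two paths of length 2: r = 2·(1/2)^2 = 1/2).
Summing one r·B term per recipient: 4·0.25·0.0588 + 1·0.125·0.139 + 1·0.5·0.197 = 0.174675.

0.174675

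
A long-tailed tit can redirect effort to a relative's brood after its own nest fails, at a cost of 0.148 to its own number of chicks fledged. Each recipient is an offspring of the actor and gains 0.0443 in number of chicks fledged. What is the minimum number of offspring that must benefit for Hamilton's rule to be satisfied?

r to an offspring = 1/2 (one parent–offspring link: r = (1/2)^1 = 1/2).
Hamilton's rule: n·r·B > C  ⇒  n > C/(r·B) = 0.148/(0.5·0.0443) = 6.682.
The smallest integer exceeding 6.682 is 7.

7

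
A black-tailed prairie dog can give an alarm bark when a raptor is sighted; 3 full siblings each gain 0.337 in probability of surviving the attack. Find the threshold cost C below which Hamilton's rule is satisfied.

r to a full sibling = 0.5 (full sibs share both parents — two paths of length 2: r = 2·(1/2)^2 = 1/2).
Hamilton's rule: n·r·B > C, so the trait is favored while C < n·r·B = 3·0.5·0.337 = 0.5055.

0.5055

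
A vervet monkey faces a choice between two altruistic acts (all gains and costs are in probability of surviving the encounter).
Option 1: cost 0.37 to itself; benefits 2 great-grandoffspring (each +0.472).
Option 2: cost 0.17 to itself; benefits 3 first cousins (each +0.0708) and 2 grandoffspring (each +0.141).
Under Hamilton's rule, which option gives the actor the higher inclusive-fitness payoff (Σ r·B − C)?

Option 2

Option 1: r to a great-grandoffspring = 0.125.
Option 1: Σ r·B − C = (2·0.125·0.472) − 0.37 = -0.252.
Option 2: r to a first cousin = 0.125.
Option 2: r to a grandoffspring = 0.25.
Option 2: Σ r·B − C = (3·0.125·0.0708 + 2·0.25·0.141) − 0.17 = -0.07295.
Option 2 has the higher net inclusive-fitness payoff.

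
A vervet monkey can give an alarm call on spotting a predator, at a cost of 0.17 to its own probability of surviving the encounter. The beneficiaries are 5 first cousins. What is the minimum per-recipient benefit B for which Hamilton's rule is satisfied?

r to a first cousin = 0.125 (first cousins share one grandparent pair — two paths of length 4: r = 2·(1/2)^4 = 1/8).
Hamilton's rule with n recipients of equal r: n·r·B > C, so B > C/(n·r) = 0.17/(5·0.125) = 0.272.

0.272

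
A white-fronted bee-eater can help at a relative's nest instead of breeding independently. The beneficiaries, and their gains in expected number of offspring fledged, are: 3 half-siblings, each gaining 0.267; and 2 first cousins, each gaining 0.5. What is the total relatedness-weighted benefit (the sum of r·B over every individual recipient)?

r to a half-sibling = 0.25 (half-sibs share one parent — one path of length 2: r = (1/2)^2 = 1/4).
r to a first cousin = 1/8 (first cousins share one grandparent pair — two paths of length 4: r = 2·(1/2)^4 = 1/8).
Summing one r·B term per recipient: 3·0.25·0.267 + 2·0.125·0.5 = 0.32525.

0.32525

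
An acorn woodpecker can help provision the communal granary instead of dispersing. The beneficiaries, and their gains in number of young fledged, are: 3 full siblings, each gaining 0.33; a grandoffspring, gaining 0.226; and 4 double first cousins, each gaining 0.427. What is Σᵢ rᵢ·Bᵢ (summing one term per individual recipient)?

r to a full sibling = 1/2 (full sibs share both parents — two paths of length 2: r = 2·(1/2)^2 = 1/2).
r to a grandoffspring = 1/4 (two parent–offspring links: r = (1/2)^2 = 1/4).
r to a double first cousin = 0.25 (double first cousins share both grandparent pairs — four paths of length 4: r = 4·(1/2)^4 = 1/4).
Summing one r·B term per recipient: 3·0.5·0.33 + 1·0.25·0.226 + 4·0.25·0.427 = 0.9785.

0.9785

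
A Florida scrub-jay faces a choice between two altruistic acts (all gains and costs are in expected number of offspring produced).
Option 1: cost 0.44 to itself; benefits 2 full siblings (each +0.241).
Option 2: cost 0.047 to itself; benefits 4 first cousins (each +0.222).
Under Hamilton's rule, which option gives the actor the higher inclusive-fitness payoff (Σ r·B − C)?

Option 1: r to a full sibling = 0.5.
Option 1: Σ r·B − C = (2·0.5·0.241) − 0.44 = -0.199.
Option 2: r to a first cousin = 0.125.
Option 2: Σ r·B − C = (4·0.125·0.222) − 0.047 = 0.064.
Option 2 has the higher net inclusive-fitness payoff.

Option 2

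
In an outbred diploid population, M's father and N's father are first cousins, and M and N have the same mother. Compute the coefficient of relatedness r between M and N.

0.28125

Independent pedigree routes through distinct common ancestors add.
M and N are related in two ways: second cousins through their fathers (r = 1/32) and half-sibs through their shared mother (r = 1/4).
r = 1/32 + 1/4 = 9/32 = 0.28125.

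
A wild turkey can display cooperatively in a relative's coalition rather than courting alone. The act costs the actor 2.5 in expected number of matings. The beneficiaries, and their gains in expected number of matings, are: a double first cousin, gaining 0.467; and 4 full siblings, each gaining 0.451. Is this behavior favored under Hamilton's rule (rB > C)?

No

Hamilton's rule: the trait is favored when the sum of r·B over every recipient exceeds the actor's cost C.
r to a double first cousin = 0.25 (double first cousins share both grandparent pairs — four paths of length 4: r = 4·(1/2)^4 = 1/4).
r to a full sibling = 0.5 (full sibs share both parents — two paths of length 2: r = 2·(1/2)^2 = 1/2).
Summing one r·B term per recipient: 1·0.25·0.467 + 4·0.5·0.451 = 1.01875.
1.01875 < 2.5: the indirect benefit is less than the cost.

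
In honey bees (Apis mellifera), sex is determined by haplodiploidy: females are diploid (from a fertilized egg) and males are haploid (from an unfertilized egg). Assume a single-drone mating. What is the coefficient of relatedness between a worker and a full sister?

Haplodiploid full sisters inherit their father's entire haploid genome identically (contributing 1/2) and on average half of their mother's contribution (1/2 · 1/2 = 1/4); r = 1/2 + 1/4 = 3/4.

0.75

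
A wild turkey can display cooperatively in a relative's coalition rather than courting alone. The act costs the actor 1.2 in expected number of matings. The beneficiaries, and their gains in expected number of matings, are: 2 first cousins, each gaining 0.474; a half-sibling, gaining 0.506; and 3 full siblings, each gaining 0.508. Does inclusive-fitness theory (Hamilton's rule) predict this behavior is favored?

No

Hamilton's rule: the trait is favored when the sum of r·B over every recipient exceeds the actor's cost C.
r to a first cousin = 1/8 (first cousins share one grandparent pair — two paths of length 4: r = 2·(1/2)^4 = 1/8).
r to a half-sibling = 0.25 (half-sibs share one parent — one path of length 2: r = (1/2)^2 = 1/4).
r to a full sibling = 0.5 (full sibs share both parents — two paths of length 2: r = 2·(1/2)^2 = 1/2).
Summing one r·B term per recipient: 2·0.125·0.474 + 1·0.25·0.506 + 3·0.5·0.508 = 1.007.
1.007 < 1.2: the indirect benefit is less than the cost.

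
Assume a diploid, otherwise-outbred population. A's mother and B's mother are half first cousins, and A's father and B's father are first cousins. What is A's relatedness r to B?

0.046875

Relatedness sums over independent paths through distinct common ancestors.
A and B are related in two ways: half second cousins through their mothers (r = 1/64) and second cousins through their fathers (r = 1/32).
r = 1/64 + 1/32 = 0.046875.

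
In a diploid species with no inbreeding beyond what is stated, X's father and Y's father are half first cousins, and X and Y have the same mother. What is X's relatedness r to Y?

Independent pedigree routes through distinct common ancestors add.
X and Y are related in two ways: half second cousins through their fathers (r = 1/64) and half-sibs through their shared mother (r = 1/4).
r = 1/64 + 1/4 = 0.265625.

0.265625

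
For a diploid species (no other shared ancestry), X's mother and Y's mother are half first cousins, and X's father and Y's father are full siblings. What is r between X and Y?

Independent pedigree routes through distinct common ancestors add.
X and Y are related in two ways: half second cousins through their mothers (r = 1/64) and first cousins through their fathers (r = 1/8).
r = 1/64 + 1/8 = 0.140625.

0.140625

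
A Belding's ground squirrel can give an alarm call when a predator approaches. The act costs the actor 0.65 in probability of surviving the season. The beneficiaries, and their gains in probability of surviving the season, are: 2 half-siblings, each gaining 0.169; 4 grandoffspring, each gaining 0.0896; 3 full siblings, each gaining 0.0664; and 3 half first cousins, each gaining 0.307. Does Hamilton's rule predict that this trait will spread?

Hamilton's rule: the trait is favored when the sum of r·B over every recipient exceeds the actor's cost C.
r to a half-sibling = 1/4 (half-sibs share one parent — one path of length 2: r = (1/2)^2 = 1/4).
r to a grandoffspring = 1/4 (two parent–offspring links: r = (1/2)^2 = 1/4).
r to a full sibling = 1/2 (full sibs share both parents — two paths of length 2: r = 2·(1/2)^2 = 1/2).
r to a half first cousin = 1/16 (half first cousins share one grandparent — one path of length 4: r = (1/2)^4 = 1/16).
Summing one r·B term per recipient: 2·0.25·0.169 + 4·0.25·0.0896 + 3·0.5·0.0664 + 3·0.0625·0.307 = 0.3312625.
0.3312625 < 0.65: the indirect benefit is less than the cost.

No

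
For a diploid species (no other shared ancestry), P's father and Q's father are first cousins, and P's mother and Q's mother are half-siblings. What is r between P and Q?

Wright's path rule: contributions from independent ancestry routes add.
P and Q are related in two ways: second cousins through their fathers (r = 1/32) and half first cousins through their mothers (r = 1/16).
r = 1/32 + 1/16 = 0.09375.

0.09375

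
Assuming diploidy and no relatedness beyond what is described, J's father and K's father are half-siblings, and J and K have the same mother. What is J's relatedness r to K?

0.3125

With two independent routes of shared ancestry, r is the sum of the two contributions.
J and K are related in two ways: half first cousins through their fathers (r = 1/16) and half-sibs through their shared mother (r = 1/4).
r = 1/16 + 1/4 = 5/16 = 0.3125.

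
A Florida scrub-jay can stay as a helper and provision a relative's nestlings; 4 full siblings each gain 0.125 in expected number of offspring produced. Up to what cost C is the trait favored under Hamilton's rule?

0.25

r to a full sibling = 1/2 (full sibs share both parents — two paths of length 2: r = 2·(1/2)^2 = 1/2).
Hamilton's rule: n·r·B > C, so the trait is favored while C < n·r·B = 4·0.5·0.125 = 0.25.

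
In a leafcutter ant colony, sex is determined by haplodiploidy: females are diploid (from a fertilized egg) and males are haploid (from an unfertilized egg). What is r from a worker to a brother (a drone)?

Her haploid brother carries none of their father's genes and a random half of their mother's genome; that half matches the maternal half of her own genome with probability 1/2: r = 1/2 · 1/2 = 1/4.

0.25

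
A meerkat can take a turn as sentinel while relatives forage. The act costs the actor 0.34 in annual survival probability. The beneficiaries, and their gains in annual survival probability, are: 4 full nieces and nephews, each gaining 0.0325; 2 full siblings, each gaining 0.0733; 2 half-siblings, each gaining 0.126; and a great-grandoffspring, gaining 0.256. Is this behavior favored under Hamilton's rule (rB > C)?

Hamilton's rule: the trait is favored when the sum of r·B over every recipient exceeds the actor's cost C.
r to a full niece or nephew = 0.25 (full aunt/uncle↔niece/nephew: two paths of length 3 through the shared grandparent pair: r = 2·(1/2)^3 = 1/4).
r to a full sibling = 1/2 (full sibs share both parents — two paths of length 2: r = 2·(1/2)^2 = 1/2).
r to a half-sibling = 0.25 (half-sibs share one parent — one path of length 2: r = (1/2)^2 = 1/4).
r to a great-grandoffspring = 1/8 (three parent–offspring links: r = (1/2)^3 = 1/8).
Summing one r·B term per recipient: 4·0.25·0.0325 + 2·0.5·0.0733 + 2·0.25·0.126 + 1·0.125·0.256 = 0.2008.
0.2008 < 0.34: the indirect benefit is less than the cost.

No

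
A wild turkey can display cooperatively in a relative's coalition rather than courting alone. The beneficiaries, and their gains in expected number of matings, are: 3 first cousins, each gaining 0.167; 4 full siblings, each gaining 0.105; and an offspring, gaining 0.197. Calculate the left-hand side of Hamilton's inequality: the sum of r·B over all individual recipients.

r to a first cousin = 0.125 (first cousins share one grandparent pair — two paths of length 4: r = 2·(1/2)^4 = 1/8).
r to a full sibling = 0.5 (full sibs share both parents — two paths of length 2: r = 2·(1/2)^2 = 1/2).
r to an offspring = 1/2 (one parent–offspring link: r = (1/2)^1 = 1/2).
Summing one r·B term per recipient: 3·0.125·0.167 + 4·0.5·0.105 + 1·0.5·0.197 = 0.371125.

0.371125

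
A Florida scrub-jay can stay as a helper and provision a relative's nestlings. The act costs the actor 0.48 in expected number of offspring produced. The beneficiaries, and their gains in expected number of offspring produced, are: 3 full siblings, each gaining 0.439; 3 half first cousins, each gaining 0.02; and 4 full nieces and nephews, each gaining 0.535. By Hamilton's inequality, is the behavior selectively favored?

Yes

Hamilton's rule: the trait is favored when the sum of r·B over every recipient exceeds the actor's cost C.
r to a full sibling = 1/2 (full sibs share both parents — two paths of length 2: r = 2·(1/2)^2 = 1/2).
r to a half first cousin = 0.0625 (half first cousins share one grandparent — one path of length 4: r = (1/2)^4 = 1/16).
r to a full niece or nephew = 1/4 (full aunt/uncle↔niece/nephew: two paths of length 3 through the shared grandparent pair: r = 2·(1/2)^3 = 1/4).
Summing one r·B term per recipient: 3·0.5·0.439 + 3·0.0625·0.02 + 4·0.25·0.535 = 1.19725.
1.19725 > 0.48: the indirect benefit exceeds the cost.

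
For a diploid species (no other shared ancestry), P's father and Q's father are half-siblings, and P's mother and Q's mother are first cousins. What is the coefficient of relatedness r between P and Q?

With two independent routes of shared ancestry, r is the sum of the two contributions.
P and Q are related in two ways: half first cousins through their fathers (r = 1/16) and second cousins through their mothers (r = 1/32).
r = 1/16 + 1/32 = 0.09375.

0.09375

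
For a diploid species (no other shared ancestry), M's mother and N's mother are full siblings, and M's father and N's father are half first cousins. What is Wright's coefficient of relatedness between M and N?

With two independent routes of shared ancestry, r is the sum of the two contributions.
M and N are related in two ways: first cousins through their mothers (r = 1/8) and half second cousins through their fathers (r = 1/64).
r = 1/8 + 1/64 = 9/64 = 0.140625.

0.140625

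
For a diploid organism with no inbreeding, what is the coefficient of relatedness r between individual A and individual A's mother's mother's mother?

Each parent–offspring link contributes a factor of 1/2, and independent paths through distinct common ancestors add.
Three parent–offspring links: r = (1/2)^3 = 1/8.

0.125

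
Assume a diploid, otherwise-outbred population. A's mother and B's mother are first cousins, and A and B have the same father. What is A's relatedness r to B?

0.28125

Relatedness sums over independent paths through distinct common ancestors.
A and B are related in two ways: second cousins through their mothers (r = 1/32) and half-sibs through their shared father (r = 1/4).
r = 1/32 + 1/4 = 9/32 = 0.28125.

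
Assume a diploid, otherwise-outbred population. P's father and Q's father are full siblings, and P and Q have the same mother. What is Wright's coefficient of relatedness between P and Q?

0.375

Independent pedigree routes through distinct common ancestors add.
P and Q are related in two ways: first cousins through their fathers (r = 1/8) and half-sibs through their shared mother (r = 1/4).
r = 1/8 + 1/4 = 3/8 = 0.375.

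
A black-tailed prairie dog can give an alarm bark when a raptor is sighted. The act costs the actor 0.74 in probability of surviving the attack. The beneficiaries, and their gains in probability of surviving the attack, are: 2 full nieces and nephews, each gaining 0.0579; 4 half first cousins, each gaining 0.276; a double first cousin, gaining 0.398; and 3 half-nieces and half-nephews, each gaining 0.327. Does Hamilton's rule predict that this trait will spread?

No

Hamilton's rule: the trait is favored when the sum of r·B over every recipient exceeds the actor's cost C.
r to a full niece or nephew = 0.25 (full aunt/uncle↔niece/nephew: two paths of length 3 through the shared grandparent pair: r = 2·(1/2)^3 = 1/4).
r to a half first cousin = 1/16 (half first cousins share one grandparent — one path of length 4: r = (1/2)^4 = 1/16).
r to a double first cousin = 1/4 (double first cousins share both grandparent pairs — four paths of length 4: r = 4·(1/2)^4 = 1/4).
r to a half-niece or half-nephew = 0.125 (half-aunt/uncle↔niece/nephew: one path of length 3: r = (1/2)^3 = 1/8).
Summing one r·B term per recipient: 2·0.25·0.0579 + 4·0.0625·0.276 + 1·0.25·0.398 + 3·0.125·0.327 = 0.320075.
0.320075 < 0.74: the indirect benefit is less than the cost.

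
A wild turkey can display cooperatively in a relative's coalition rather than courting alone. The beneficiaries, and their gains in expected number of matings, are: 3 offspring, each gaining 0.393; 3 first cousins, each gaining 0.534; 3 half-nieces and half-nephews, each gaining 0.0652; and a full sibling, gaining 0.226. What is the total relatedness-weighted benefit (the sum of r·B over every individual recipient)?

r to an offspring = 1/2 (one parent–offspring link: r = (1/2)^1 = 1/2).
r to a first cousin = 1/8 (first cousins share one grandparent pair — two paths of length 4: r = 2·(1/2)^4 = 1/8).
r to a half-niece or half-nephew = 1/8 (half-aunt/uncle↔niece/nephew: one path of length 3: r = (1/2)^3 = 1/8).
r to a full sibling = 0.5 (full sibs share both parents — two paths of length 2: r = 2·(1/2)^2 = 1/2).
Summing one r·B term per recipient: 3·0.5·0.393 + 3·0.125·0.534 + 3·0.125·0.0652 + 1·0.5·0.226 = 0.9272.

0.9272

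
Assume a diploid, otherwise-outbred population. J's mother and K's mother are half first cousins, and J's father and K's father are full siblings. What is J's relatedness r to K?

0.140625

With two independent routes of shared ancestry, r is the sum of the two contributions.
J and K are related in two ways: half second cousins through their mothers (r = 1/64) and first cousins through their fathers (r = 1/8).
r = 1/64 + 1/8 = 0.140625.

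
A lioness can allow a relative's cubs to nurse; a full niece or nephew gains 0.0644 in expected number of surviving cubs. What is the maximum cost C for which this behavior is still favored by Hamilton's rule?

r to a full niece or nephew = 0.25 (full aunt/uncle↔niece/nephew: two paths of length 3 through the shared grandparent pair: r = 2·(1/2)^3 = 1/4).
Hamilton's rule: n·r·B > C, so the trait is favored while C < n·r·B = 1·0.25·0.0644 = 0.0161.

0.0161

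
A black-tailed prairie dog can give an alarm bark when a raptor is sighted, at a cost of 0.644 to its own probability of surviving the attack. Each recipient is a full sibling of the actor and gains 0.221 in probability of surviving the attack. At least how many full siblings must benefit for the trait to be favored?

6

r to a full sibling = 0.5 (full sibs share both parents — two paths of length 2: r = 2·(1/2)^2 = 1/2).
Hamilton's rule: n·r·B > C  ⇒  n > C/(r·B) = 0.644/(0.5·0.221) = 5.828.
The smallest integer exceeding 5.828 is 6.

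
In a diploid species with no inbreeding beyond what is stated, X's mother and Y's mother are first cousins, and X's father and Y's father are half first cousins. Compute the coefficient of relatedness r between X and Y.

0.046875

With two independent routes of shared ancestry, r is the sum of the two contributions.
X and Y are related in two ways: second cousins through their mothers (r = 1/32) and half second cousins through their fathers (r = 1/64).
r = 1/32 + 1/64 = 3/64 = 0.046875.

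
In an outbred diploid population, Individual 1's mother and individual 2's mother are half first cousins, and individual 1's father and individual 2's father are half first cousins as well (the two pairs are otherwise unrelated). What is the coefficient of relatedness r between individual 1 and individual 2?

0.03125

Wright's path rule: contributions from independent ancestry routes add.
Individual 1 and individual 2 are related in two ways: half second cousins through their mothers (r = 1/64) and half second cousins through their fathers (r = 1/64).
r = 1/64 + 1/64 = 0.03125.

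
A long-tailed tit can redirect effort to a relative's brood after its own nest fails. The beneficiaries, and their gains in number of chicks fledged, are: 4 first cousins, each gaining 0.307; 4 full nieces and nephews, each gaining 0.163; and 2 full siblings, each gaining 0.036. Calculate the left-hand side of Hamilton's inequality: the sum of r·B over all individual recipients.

r to a first cousin = 1/8 (first cousins share one grandparent pair — two paths of length 4: r = 2·(1/2)^4 = 1/8).
r to a full niece or nephew = 1/4 (full aunt/uncle↔niece/nephew: two paths of length 3 through the shared grandparent pair: r = 2·(1/2)^3 = 1/4).
r to a full sibling = 1/2 (full sibs share both parents — two paths of length 2: r = 2·(1/2)^2 = 1/2).
Summing one r·B term per recipient: 4·0.125·0.307 + 4·0.25·0.163 + 2·0.5·0.036 = 0.3525.

0.3525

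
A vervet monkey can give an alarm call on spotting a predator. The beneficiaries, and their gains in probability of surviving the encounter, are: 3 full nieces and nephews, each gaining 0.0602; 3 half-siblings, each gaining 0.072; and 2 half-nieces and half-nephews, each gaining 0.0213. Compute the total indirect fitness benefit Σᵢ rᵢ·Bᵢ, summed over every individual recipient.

r to a full niece or nephew = 0.25 (full aunt/uncle↔niece/nephew: two paths of length 3 through the shared grandparent pair: r = 2·(1/2)^3 = 1/4).
r to a half-sibling = 1/4 (half-sibs share one parent — one path of length 2: r = (1/2)^2 = 1/4).
r to a half-niece or half-nephew = 0.125 (half-aunt/uncle↔niece/nephew: one path of length 3: r = (1/2)^3 = 1/8).
Summing one r·B term per recipient: 3·0.25·0.0602 + 3·0.25·0.072 + 2·0.125·0.0213 = 0.104475.

0.104475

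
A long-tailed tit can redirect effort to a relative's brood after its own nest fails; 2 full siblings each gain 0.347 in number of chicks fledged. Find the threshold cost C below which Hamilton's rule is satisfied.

r to a full sibling = 1/2 (full sibs share both parents — two paths of length 2: r = 2·(1/2)^2 = 1/2).
Hamilton's rule: n·r·B > C, so the trait is favored while C < n·r·B = 2·0.5·0.347 = 0.347.

0.347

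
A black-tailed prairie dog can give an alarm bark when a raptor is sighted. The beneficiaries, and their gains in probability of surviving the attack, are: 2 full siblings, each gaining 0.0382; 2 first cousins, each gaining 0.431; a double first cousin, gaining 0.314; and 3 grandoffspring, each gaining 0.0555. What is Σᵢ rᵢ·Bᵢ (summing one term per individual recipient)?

0.266075

r to a full sibling = 0.5 (full sibs share both parents — two paths of length 2: r = 2·(1/2)^2 = 1/2).
r to a first cousin = 0.125 (first cousins share one grandparent pair — two paths of length 4: r = 2·(1/2)^4 = 1/8).
r to a double first cousin = 1/4 (double first cousins share both grandparent pairs — four paths of length 4: r = 4·(1/2)^4 = 1/4).
r to a grandoffspring = 0.25 (two parent–offspring links: r = (1/2)^2 = 1/4).
Summing one r·B term per recipient: 2·0.5·0.0382 + 2·0.125·0.431 + 1·0.25·0.314 + 3·0.25·0.0555 = 0.266075.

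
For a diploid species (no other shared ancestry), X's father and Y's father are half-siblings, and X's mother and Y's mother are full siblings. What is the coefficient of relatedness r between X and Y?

0.1875

Independent pedigree routes through distinct common ancestors add.
X and Y are related in two ways: half first cousins through their fathers (r = 1/16) and first cousins through their mothers (r = 1/8).
r = 1/16 + 1/8 = 0.1875.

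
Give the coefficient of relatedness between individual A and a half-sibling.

0.25

Each parent–offspring link contributes a factor of 1/2, and independent paths through distinct common ancestors add.
Half-sibs share one parent — one path of length 2: r = (1/2)^2 = 1/4.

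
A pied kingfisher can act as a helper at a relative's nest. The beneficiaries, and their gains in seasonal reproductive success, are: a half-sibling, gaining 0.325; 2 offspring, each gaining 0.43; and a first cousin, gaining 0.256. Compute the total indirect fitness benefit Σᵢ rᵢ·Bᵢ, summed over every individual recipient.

0.54325

r to a half-sibling = 1/4 (half-sibs share one parent — one path of length 2: r = (1/2)^2 = 1/4).
r to an offspring = 0.5 (one parent–offspring link: r = (1/2)^1 = 1/2).
r to a first cousin = 0.125 (first cousins share one grandparent pair — two paths of length 4: r = 2·(1/2)^4 = 1/8).
Summing one r·B term per recipient: 1·0.25·0.325 + 2·0.5·0.43 + 1·0.125·0.256 = 0.54325.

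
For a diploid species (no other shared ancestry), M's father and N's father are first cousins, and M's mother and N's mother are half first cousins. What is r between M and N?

Relatedness sums over independent paths through distinct common ancestors.
M and N are related in two ways: second cousins through their fathers (r = 1/32) and half second cousins through their mothers (r = 1/64).
r = 1/32 + 1/64 = 3/64 = 0.046875.

0.046875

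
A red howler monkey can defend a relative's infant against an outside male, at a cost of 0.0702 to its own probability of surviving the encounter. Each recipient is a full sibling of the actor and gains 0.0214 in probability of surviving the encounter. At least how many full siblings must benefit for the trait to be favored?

7

r to a full sibling = 1/2 (full sibs share both parents — two paths of length 2: r = 2·(1/2)^2 = 1/2).
Hamilton's rule: n·r·B > C  ⇒  n > C/(r·B) = 0.0702/(0.5·0.0214) = 6.561.
The smallest integer exceeding 6.561 is 7.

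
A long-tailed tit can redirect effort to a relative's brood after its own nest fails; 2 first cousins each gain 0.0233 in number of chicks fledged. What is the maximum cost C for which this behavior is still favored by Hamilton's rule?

0.005825

r to a first cousin = 0.125 (first cousins share one grandparent pair — two paths of length 4: r = 2·(1/2)^4 = 1/8).
Hamilton's rule: n·r·B > C, so the trait is favored while C < n·r·B = 2·0.125·0.0233 = 0.005825.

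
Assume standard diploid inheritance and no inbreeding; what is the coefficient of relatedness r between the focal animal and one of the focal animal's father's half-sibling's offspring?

Each parent–offspring link contributes a factor of 1/2, and independent paths through distinct common ancestors add.
Half first cousins share one grandparent — one path of length 4: r = (1/2)^4 = 1/16.

0.0625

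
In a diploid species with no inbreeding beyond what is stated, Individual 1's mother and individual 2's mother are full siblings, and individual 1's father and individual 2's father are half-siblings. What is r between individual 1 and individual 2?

Wright's path rule: contributions from independent ancestry routes add.
Individual 1 and individual 2 are related in two ways: first cousins through their mothers (r = 1/8) and half first cousins through their fathers (r = 1/16).
r = 1/8 + 1/16 = 3/16 = 0.1875.

0.1875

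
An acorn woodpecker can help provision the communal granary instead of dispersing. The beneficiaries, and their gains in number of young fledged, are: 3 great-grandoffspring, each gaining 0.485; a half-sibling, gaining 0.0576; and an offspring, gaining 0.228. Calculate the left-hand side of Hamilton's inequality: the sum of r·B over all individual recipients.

r to a great-grandoffspring = 0.125 (three parent–offspring links: r = (1/2)^3 = 1/8).
r to a half-sibling = 1/4 (half-sibs share one parent — one path of length 2: r = (1/2)^2 = 1/4).
r to an offspring = 0.5 (one parent–offspring link: r = (1/2)^1 = 1/2).
Summing one r·B term per recipient: 3·0.125·0.485 + 1·0.25·0.0576 + 1·0.5·0.228 = 0.310275.

0.310275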